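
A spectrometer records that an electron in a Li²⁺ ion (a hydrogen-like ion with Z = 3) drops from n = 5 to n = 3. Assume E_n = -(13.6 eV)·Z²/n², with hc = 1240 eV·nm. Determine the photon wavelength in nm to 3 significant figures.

142 nm

For Z = 3 the level energies scale as Z², so the effective Rydberg energy is 13.6 × 9 = 122.4 eV.
ΔE = 122.4 × (1/3² − 1/5²) = 122.4 × 0.07111 = 8.704 eV.
λ = hc/ΔE = 1240 / 8.704 = 142 nm.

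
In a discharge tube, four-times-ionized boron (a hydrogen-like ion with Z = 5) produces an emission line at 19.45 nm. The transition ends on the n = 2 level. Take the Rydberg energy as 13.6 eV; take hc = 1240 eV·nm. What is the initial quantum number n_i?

The photon energy is ΔE = hc/λ = 1240 / 19.45 = 63.75 eV.
With Z = 5, ΔE = 340.0 × (1/n_f² − 1/n_i²), so 1/n_f² − 1/n_i² = 0.1875.
With n_f = 2: 1/n_i² = 1/4 − 0.1875 = 0.06249, so n_i ≈ 4.00.

n_i = 4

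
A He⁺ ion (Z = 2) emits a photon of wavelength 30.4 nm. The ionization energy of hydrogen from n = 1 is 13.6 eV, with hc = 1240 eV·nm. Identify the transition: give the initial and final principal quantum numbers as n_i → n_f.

The photon energy is ΔE = hc/λ = 1240 / 30.4 = 40.79 eV.
With Z = 2, ΔE = 54.40 × (1/n_f² − 1/n_i²), so 1/n_f² − 1/n_i² = 0.7498.
Trying n_f = 1 gives 1/n_i² = 0.2502, i.e. n_i ≈ 2; this pair matches.

n_i = 2, n_f = 1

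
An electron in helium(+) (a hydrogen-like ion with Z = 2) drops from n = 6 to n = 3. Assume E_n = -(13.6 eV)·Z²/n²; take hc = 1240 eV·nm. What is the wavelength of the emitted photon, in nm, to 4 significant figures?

For Z = 2 the level energies scale as Z², so the effective Rydberg energy is 13.6 × 4 = 54.40 eV.
ΔE = 54.40 × (1/3² − 1/6²) = 54.40 × 0.08333 = 4.533 eV.
λ = hc/ΔE = 1240 / 4.533 = 273.5 nm.

273.5 nm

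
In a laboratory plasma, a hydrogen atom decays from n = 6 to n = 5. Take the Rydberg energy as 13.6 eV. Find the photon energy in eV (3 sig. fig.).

E_6 = −13.60/36 = −0.3778 eV and E_5 = −13.60/25 = −0.5440 eV.
The photon energy is |E_6 − E_5| = 0.166 eV.

0.166 eV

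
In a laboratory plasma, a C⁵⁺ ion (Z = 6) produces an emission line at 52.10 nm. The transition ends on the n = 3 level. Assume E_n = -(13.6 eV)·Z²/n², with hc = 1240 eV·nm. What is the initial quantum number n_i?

n_i = 4

The photon energy is ΔE = hc/λ = 1240 / 52.10 = 23.80 eV.
With Z = 6, ΔE = 489.6 × (1/n_f² − 1/n_i²), so 1/n_f² − 1/n_i² = 0.04861.
With n_f = 3: 1/n_i² = 1/9 − 0.04861 = 0.06250, so n_i ≈ 4.00.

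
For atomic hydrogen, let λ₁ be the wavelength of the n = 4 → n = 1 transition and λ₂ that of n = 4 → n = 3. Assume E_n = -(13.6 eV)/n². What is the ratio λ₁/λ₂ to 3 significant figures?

0.0519

λ ∝ 1/ΔE ∝ 1/(1/n_f² − 1/n_i²), and the Z² and hc factors cancel in the ratio.
λ₁/λ₂ = (1/3² − 1/4²)/(1/1² − 1/4²) = 0.04861/0.9375 = 0.0519.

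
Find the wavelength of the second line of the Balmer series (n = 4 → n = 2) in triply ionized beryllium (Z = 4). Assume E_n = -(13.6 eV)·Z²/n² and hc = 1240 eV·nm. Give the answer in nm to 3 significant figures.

The Balmer series terminates on n_f = 2; the second line has n_i = 2+2 = 4.
ΔE = 217.6 × (1/2² − 1/4²) = 40.80 eV.
λ = 1240 / 40.80 = 30.4 nm.

30.4 nm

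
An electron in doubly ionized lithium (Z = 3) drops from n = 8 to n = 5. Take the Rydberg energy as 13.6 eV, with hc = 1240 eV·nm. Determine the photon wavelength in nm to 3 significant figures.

For Z = 3 the level energies scale as Z², so the effective Rydberg energy is 13.6 × 9 = 122.4 eV.
ΔE = 122.4 × (1/5² − 1/8²) = 122.4 × 0.02438 = 2.984 eV.
λ = hc/ΔE = 1240 / 2.984 = 416 nm.

416 nm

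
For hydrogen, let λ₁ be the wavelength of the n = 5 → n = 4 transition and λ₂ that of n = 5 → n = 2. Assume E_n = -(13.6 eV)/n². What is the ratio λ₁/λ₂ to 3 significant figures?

λ ∝ 1/ΔE ∝ 1/(1/n_f² − 1/n_i²), and the Z² and hc factors cancel in the ratio.
λ₁/λ₂ = (1/2² − 1/5²)/(1/4² − 1/5²) = 0.2100/0.02250 = 9.33.

9.33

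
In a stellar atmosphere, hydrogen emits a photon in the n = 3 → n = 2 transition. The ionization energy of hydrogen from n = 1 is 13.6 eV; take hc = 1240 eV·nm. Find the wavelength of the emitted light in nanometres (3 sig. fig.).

656 nm

ΔE = 13.60 × (1/2² − 1/3²) = 13.60 × 0.1389 = 1.889 eV.
λ = hc/ΔE = 1240 / 1.889 = 656 nm.
This line belongs to the Balmer series.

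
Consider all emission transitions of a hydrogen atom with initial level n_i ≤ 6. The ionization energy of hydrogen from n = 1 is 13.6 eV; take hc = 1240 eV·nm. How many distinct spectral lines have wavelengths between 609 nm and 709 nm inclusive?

1

Enumerate all n_i → n_f pairs with 1 ≤ n_f < n_i ≤ 6 and compute λ = 1240 / [13.6·1·(1/n_f² − 1/n_i²)].
Lines falling in [609, 709] nm: 3→2 (656.5 nm).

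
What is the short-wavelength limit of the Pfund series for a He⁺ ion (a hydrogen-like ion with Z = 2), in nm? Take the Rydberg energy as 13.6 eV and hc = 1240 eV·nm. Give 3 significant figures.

The Pfund series has lower level n_f = 5; the series limit corresponds to n_i → ∞.
ΔE_max = 13.6 × 4 / 5² = 2.176 eV.
λ_min = 1240 / 2.176 = 570 nm.

570 nm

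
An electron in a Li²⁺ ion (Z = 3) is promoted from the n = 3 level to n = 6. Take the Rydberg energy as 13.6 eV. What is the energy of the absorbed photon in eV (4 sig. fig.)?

The Bohr energies scale as Z², so for Z = 3: E_n = −122.4/n² eV.
E_6 = −122.4/36 = −3.400 eV and E_3 = −122.4/9 = −13.60 eV.
The photon energy is |E_6 − E_3| = 10.20 eV.

10.20 eV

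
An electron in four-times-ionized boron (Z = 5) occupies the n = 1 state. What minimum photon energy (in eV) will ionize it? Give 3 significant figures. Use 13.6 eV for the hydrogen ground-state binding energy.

340 eV

E_n = −13.6 Z²/n² = −340.0/n² eV for Z = 5.
E_1 = −340.0/1 = −340 eV, so ionization (to E = 0) requires 340 eV.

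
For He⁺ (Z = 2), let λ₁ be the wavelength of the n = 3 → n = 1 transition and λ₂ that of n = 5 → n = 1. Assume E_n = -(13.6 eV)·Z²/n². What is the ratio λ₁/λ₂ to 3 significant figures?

λ ∝ 1/ΔE ∝ 1/(1/n_f² − 1/n_i²), and the Z² and hc factors cancel in the ratio.
λ₁/λ₂ = (1/1² − 1/5²)/(1/1² − 1/3²) = 0.9600/0.8889 = 1.08.

1.08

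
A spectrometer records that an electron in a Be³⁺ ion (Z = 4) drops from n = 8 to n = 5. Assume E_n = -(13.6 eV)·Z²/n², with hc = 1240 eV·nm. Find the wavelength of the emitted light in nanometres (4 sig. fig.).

233.8 nm

For Z = 4 the level energies scale as Z², so the effective Rydberg energy is 13.6 × 16 = 217.6 eV.
ΔE = 217.6 × (1/5² − 1/8²) = 217.6 × 0.02438 = 5.304 eV.
λ = hc/ΔE = 1240 / 5.304 = 233.8 nm.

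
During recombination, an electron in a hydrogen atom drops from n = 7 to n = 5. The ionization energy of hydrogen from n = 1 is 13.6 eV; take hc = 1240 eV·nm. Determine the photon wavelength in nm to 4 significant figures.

ΔE = 13.60 × (1/5² − 1/7²) = 13.60 × 0.01959 = 0.2664 eV.
λ = hc/ΔE = 1240 / 0.2664 = 4654 nm.
This line belongs to the Pfund series.

4654 nm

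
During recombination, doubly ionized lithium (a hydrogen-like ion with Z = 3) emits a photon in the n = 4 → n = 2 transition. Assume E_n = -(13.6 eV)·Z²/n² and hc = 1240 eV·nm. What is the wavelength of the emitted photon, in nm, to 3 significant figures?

54.0 nm

For Z = 3 the level energies scale as Z², so the effective Rydberg energy is 13.6 × 9 = 122.4 eV.
ΔE = 122.4 × (1/2² − 1/4²) = 122.4 × 0.1875 = 22.95 eV.
λ = hc/ΔE = 1240 / 22.95 = 54.0 nm.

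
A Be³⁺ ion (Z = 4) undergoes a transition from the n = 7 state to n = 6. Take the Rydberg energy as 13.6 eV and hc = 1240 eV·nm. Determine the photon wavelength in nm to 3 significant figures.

773 nm

For Z = 4 the level energies scale as Z², so the effective Rydberg energy is 13.6 × 16 = 217.6 eV.
ΔE = 217.6 × (1/6² − 1/7²) = 217.6 × 0.007370 = 1.604 eV.
λ = hc/ΔE = 1240 / 1.604 = 773 nm.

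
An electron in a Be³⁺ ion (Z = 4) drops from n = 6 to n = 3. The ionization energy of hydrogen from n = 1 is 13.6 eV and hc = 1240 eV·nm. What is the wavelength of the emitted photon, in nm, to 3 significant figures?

68.4 nm

For Z = 4 the level energies scale as Z², so the effective Rydberg energy is 13.6 × 16 = 217.6 eV.
ΔE = 217.6 × (1/3² − 1/6²) = 217.6 × 0.08333 = 18.13 eV.
λ = hc/ΔE = 1240 / 18.13 = 68.4 nm.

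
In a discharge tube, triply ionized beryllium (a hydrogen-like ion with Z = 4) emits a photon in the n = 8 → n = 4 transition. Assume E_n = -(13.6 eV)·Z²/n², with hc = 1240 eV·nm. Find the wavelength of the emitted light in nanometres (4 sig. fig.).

For Z = 4 the level energies scale as Z², so the effective Rydberg energy is 13.6 × 16 = 217.6 eV.
ΔE = 217.6 × (1/4² − 1/8²) = 217.6 × 0.04688 = 10.20 eV.
λ = hc/ΔE = 1240 / 10.20 = 121.6 nm.

121.6 nm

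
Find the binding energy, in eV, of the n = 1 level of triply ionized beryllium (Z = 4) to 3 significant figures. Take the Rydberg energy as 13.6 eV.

218 eV

E_n = −13.6 Z²/n² = −217.6/n² eV for Z = 4.
E_1 = −217.6/1 = −218 eV, so ionization (to E = 0) requires 218 eV.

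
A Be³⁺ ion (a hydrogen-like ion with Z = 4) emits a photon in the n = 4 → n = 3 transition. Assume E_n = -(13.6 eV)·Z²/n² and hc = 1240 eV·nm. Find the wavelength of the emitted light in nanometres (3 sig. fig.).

117 nm

For Z = 4 the level energies scale as Z², so the effective Rydberg energy is 13.6 × 16 = 217.6 eV.
ΔE = 217.6 × (1/3² − 1/4²) = 217.6 × 0.04861 = 10.58 eV.
λ = hc/ΔE = 1240 / 10.58 = 117 nm.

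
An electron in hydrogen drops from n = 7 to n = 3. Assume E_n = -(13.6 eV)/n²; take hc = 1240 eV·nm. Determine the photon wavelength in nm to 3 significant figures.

1010 nm

ΔE = 13.60 × (1/3² − 1/7²) = 13.60 × 0.09070 = 1.234 eV.
λ = hc/ΔE = 1240 / 1.234 = 1010 nm.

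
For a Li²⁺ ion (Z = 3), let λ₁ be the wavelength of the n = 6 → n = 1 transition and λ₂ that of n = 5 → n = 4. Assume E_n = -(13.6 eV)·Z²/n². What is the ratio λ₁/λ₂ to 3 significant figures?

0.0231

λ ∝ 1/ΔE ∝ 1/(1/n_f² − 1/n_i²), and the Z² and hc factors cancel in the ratio.
λ₁/λ₂ = (1/4² − 1/5²)/(1/1² − 1/6²) = 0.02250/0.9722 = 0.0231.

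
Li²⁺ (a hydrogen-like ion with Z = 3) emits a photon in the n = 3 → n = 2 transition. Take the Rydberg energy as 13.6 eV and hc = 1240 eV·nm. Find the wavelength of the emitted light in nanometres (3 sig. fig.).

72.9 nm

For Z = 3 the level energies scale as Z², so the effective Rydberg energy is 13.6 × 9 = 122.4 eV.
ΔE = 122.4 × (1/2² − 1/3²) = 122.4 × 0.1389 = 17.00 eV.
λ = hc/ΔE = 1240 / 17.00 = 72.9 nm.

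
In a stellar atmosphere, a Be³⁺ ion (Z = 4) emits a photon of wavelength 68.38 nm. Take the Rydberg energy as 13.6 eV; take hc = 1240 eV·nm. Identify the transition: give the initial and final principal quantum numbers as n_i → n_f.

The photon energy is ΔE = hc/λ = 1240 / 68.38 = 18.13 eV.
With Z = 4, ΔE = 217.6 × (1/n_f² − 1/n_i²), so 1/n_f² − 1/n_i² = 0.08334.
Trying n_f = 3 gives 1/n_i² = 0.02777, i.e. n_i ≈ 6; this pair matches.

n_i = 6, n_f = 3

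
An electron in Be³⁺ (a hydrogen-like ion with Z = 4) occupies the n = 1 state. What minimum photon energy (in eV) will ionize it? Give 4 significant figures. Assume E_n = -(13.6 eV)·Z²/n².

217.6 eV

E_n = −13.6 Z²/n² = −217.6/n² eV for Z = 4.
E_1 = −217.6/1 = −217.6 eV, so ionization (to E = 0) requires 217.6 eV.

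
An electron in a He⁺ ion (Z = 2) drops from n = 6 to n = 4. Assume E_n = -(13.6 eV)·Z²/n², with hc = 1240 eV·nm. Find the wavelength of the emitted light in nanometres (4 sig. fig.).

656.5 nm

For Z = 2 the level energies scale as Z², so the effective Rydberg energy is 13.6 × 4 = 54.40 eV.
ΔE = 54.40 × (1/4² − 1/6²) = 54.40 × 0.03472 = 1.889 eV.
λ = hc/ΔE = 1240 / 1.889 = 656.5 nm.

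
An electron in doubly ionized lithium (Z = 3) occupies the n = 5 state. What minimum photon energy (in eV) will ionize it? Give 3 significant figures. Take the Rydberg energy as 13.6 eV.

E_n = −13.6 Z²/n² = −122.4/n² eV for Z = 3.
E_5 = −122.4/25 = −4.90 eV, so ionization (to E = 0) requires 4.90 eV.

4.90 eV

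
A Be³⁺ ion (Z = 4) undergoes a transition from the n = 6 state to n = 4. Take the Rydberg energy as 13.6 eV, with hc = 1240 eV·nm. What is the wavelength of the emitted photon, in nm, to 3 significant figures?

164 nm

For Z = 4 the level energies scale as Z², so the effective Rydberg energy is 13.6 × 16 = 217.6 eV.
ΔE = 217.6 × (1/4² − 1/6²) = 217.6 × 0.03472 = 7.556 eV.
λ = hc/ΔE = 1240 / 7.556 = 164 nm.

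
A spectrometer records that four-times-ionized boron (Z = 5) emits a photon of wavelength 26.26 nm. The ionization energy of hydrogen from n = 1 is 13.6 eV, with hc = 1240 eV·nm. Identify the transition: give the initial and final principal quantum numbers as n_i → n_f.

The photon energy is ΔE = hc/λ = 1240 / 26.26 = 47.22 eV.
With Z = 5, ΔE = 340.0 × (1/n_f² − 1/n_i²), so 1/n_f² − 1/n_i² = 0.1389.
Trying n_f = 2 gives 1/n_i² = 0.1111, i.e. n_i ≈ 3; this pair matches.

n_i = 3, n_f = 2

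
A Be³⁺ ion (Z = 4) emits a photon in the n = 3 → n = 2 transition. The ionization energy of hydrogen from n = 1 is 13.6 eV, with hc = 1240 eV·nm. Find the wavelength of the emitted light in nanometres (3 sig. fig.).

41.0 nm

For Z = 4 the level energies scale as Z², so the effective Rydberg energy is 13.6 × 16 = 217.6 eV.
ΔE = 217.6 × (1/2² − 1/3²) = 217.6 × 0.1389 = 30.22 eV.
λ = hc/ΔE = 1240 / 30.22 = 41.0 nm.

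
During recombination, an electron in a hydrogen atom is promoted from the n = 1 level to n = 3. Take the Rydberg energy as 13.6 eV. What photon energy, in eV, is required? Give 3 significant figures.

E_3 = −13.60/9 = −1.511 eV and E_1 = −13.60/1 = −13.60 eV.
The photon energy is |E_3 − E_1| = 12.1 eV.

12.1 eV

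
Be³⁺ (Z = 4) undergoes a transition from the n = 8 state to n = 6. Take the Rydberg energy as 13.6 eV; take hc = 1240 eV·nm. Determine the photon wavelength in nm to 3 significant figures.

For Z = 4 the level energies scale as Z², so the effective Rydberg energy is 13.6 × 16 = 217.6 eV.
ΔE = 217.6 × (1/6² − 1/8²) = 217.6 × 0.01215 = 2.644 eV.
λ = hc/ΔE = 1240 / 2.644 = 469 nm.

469 nm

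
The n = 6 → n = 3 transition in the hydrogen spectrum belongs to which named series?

Paschen

The series is set by the lower level: n_f = 3 is the Paschen series.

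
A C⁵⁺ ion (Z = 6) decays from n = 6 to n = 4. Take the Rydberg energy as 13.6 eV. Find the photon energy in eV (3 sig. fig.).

The Bohr energies scale as Z², so for Z = 6: E_n = −489.6/n² eV.
E_6 = −489.6/36 = −13.60 eV and E_4 = −489.6/16 = −30.60 eV.
The photon energy is |E_6 − E_4| = 17.0 eV.

17.0 eV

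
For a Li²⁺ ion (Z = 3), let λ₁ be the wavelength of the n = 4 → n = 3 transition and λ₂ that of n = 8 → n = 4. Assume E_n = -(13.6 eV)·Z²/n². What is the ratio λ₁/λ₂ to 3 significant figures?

0.964

λ ∝ 1/ΔE ∝ 1/(1/n_f² − 1/n_i²), and the Z² and hc factors cancel in the ratio.
λ₁/λ₂ = (1/4² − 1/8²)/(1/3² − 1/4²) = 0.04688/0.04861 = 0.964.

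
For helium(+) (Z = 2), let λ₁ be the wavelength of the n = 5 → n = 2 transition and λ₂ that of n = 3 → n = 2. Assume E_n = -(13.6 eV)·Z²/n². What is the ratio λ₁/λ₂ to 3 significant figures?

0.661

λ ∝ 1/ΔE ∝ 1/(1/n_f² − 1/n_i²), and the Z² and hc factors cancel in the ratio.
λ₁/λ₂ = (1/2² − 1/3²)/(1/2² − 1/5²) = 0.1389/0.2100 = 0.661.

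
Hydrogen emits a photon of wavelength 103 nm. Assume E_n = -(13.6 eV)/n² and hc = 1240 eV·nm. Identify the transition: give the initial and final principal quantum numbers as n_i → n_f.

n_i = 3, n_f = 1

The photon energy is ΔE = hc/λ = 1240 / 103 = 12.04 eV.
With Z = 1, ΔE = 13.60 × (1/n_f² − 1/n_i²), so 1/n_f² − 1/n_i² = 0.8852.
Trying n_f = 1 gives 1/n_i² = 0.1148, i.e. n_i ≈ 3; this pair matches.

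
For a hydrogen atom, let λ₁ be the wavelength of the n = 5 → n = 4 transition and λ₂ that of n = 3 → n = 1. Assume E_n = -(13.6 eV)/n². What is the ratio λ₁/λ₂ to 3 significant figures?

39.5

λ ∝ 1/ΔE ∝ 1/(1/n_f² − 1/n_i²), and the Z² and hc factors cancel in the ratio.
λ₁/λ₂ = (1/1² − 1/3²)/(1/4² − 1/5²) = 0.8889/0.02250 = 39.5.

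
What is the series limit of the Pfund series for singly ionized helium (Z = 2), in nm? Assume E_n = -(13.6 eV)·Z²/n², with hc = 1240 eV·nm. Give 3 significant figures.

570 nm

The Pfund series has lower level n_f = 5; the series limit corresponds to n_i → ∞.
ΔE_max = 13.6 × 4 / 5² = 2.176 eV.
λ_min = 1240 / 2.176 = 570 nm.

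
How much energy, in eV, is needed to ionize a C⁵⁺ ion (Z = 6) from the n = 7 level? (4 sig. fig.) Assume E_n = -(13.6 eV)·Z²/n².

9.992 eV

E_n = −13.6 Z²/n² = −489.6/n² eV for Z = 6.
E_7 = −489.6/49 = −9.992 eV, so ionization (to E = 0) requires 9.992 eV.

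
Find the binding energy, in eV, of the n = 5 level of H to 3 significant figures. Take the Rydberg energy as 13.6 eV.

0.544 eV

E_5 = −13.60/25 = −0.544 eV, so ionization (to E = 0) requires 0.544 eV.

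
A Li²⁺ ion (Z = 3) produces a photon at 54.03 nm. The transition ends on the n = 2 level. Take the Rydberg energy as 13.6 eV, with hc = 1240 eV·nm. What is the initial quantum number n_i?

The photon energy is ΔE = hc/λ = 1240 / 54.03 = 22.95 eV.
With Z = 3, ΔE = 122.4 × (1/n_f² − 1/n_i²), so 1/n_f² − 1/n_i² = 0.1875.
With n_f = 2: 1/n_i² = 1/4 − 0.1875 = 0.06250, so n_i ≈ 4.00.

n_i = 4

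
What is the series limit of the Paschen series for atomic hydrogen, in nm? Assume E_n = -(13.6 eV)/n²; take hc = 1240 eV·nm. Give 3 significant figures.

821 nm

The Paschen series has lower level n_f = 3; the series limit corresponds to n_i → ∞.
ΔE_max = 13.6 × 1 / 3² = 1.511 eV.
λ_min = 1240 / 1.511 = 821 nm.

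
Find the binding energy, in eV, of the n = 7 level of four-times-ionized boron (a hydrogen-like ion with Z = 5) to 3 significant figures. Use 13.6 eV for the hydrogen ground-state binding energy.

6.94 eV

E_n = −13.6 Z²/n² = −340.0/n² eV for Z = 5.
E_7 = −340.0/49 = −6.94 eV, so ionization (to E = 0) requires 6.94 eV.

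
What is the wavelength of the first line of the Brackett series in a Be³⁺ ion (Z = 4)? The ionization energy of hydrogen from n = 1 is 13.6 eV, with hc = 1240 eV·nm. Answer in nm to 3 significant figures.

The Brackett series terminates on n_f = 4; the first line has n_i = 4+1 = 5.
ΔE = 217.6 × (1/4² − 1/5²) = 4.896 eV.
λ = 1240 / 4.896 = 253 nm.

253 nm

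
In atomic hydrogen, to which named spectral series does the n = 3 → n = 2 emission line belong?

The series is set by the lower level: n_f = 2 is the Balmer series.

Balmer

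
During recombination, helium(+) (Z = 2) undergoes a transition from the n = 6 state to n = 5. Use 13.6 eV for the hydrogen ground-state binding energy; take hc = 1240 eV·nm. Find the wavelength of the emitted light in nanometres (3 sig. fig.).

For Z = 2 the level energies scale as Z², so the effective Rydberg energy is 13.6 × 4 = 54.40 eV.
ΔE = 54.40 × (1/5² − 1/6²) = 54.40 × 0.01222 = 0.6649 eV.
λ = hc/ΔE = 1240 / 0.6649 = 1860 nm.

1860 nm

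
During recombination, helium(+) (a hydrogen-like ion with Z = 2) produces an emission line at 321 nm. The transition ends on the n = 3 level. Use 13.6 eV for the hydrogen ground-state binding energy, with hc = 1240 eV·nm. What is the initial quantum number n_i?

The photon energy is ΔE = hc/λ = 1240 / 321 = 3.863 eV.
With Z = 2, ΔE = 54.40 × (1/n_f² − 1/n_i²), so 1/n_f² − 1/n_i² = 0.07101.
With n_f = 3: 1/n_i² = 1/9 − 0.07101 = 0.04010, so n_i ≈ 4.99.

n_i = 5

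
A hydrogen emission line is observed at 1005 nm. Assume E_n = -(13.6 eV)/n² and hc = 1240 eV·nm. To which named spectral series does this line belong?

Paschen

ΔE = 1240/1005 = 1.234 eV.
This matches 13.6 × (1/3² − 1/7²), so n_f = 3: the Paschen series.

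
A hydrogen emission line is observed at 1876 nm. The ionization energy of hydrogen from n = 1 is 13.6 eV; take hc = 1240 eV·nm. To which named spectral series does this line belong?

Paschen

ΔE = 1240/1876 = 0.6610 eV.
This matches 13.6 × (1/3² − 1/4²), so n_f = 3: the Paschen series.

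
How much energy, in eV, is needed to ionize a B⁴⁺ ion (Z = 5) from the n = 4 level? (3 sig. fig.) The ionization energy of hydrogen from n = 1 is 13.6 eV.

21.3 eV

E_n = −13.6 Z²/n² = −340.0/n² eV for Z = 5.
E_4 = −340.0/16 = −21.3 eV, so ionization (to E = 0) requires 21.3 eV.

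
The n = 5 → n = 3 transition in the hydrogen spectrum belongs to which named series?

Paschen

The series is set by the lower level: n_f = 3 is the Paschen series.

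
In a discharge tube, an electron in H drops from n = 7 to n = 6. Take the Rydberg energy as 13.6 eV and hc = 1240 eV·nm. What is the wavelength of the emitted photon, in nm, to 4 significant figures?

12370 nm

ΔE = 13.60 × (1/6² − 1/7²) = 13.60 × 0.007370 = 0.1002 eV.
λ = hc/ΔE = 1240 / 0.1002 = 12370 nm.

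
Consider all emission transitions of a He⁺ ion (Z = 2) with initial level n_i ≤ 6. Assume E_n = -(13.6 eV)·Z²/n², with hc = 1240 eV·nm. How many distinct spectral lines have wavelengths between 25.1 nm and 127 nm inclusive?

5

Enumerate all n_i → n_f pairs with 1 ≤ n_f < n_i ≤ 6 and compute λ = 1240 / [13.6·4·(1/n_f² − 1/n_i²)].
Lines falling in [25.1, 127] nm: 3→1 (25.64 nm), 2→1 (30.39 nm), 6→2 (102.6 nm), 5→2 (108.5 nm), 4→2 (121.6 nm).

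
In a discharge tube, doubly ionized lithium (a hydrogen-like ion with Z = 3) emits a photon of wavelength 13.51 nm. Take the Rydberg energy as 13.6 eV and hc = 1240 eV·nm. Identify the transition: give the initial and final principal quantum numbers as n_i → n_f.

n_i = 2, n_f = 1

The photon energy is ΔE = hc/λ = 1240 / 13.51 = 91.78 eV.
With Z = 3, ΔE = 122.4 × (1/n_f² − 1/n_i²), so 1/n_f² − 1/n_i² = 0.7499.
Trying n_f = 1 gives 1/n_i² = 0.2501, i.e. n_i ≈ 2; this pair matches.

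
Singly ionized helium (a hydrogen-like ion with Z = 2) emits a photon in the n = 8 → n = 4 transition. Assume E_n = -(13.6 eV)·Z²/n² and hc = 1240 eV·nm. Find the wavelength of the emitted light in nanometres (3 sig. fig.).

For Z = 2 the level energies scale as Z², so the effective Rydberg energy is 13.6 × 4 = 54.40 eV.
ΔE = 54.40 × (1/4² − 1/8²) = 54.40 × 0.04688 = 2.550 eV.
λ = hc/ΔE = 1240 / 2.550 = 486 nm.

486 nm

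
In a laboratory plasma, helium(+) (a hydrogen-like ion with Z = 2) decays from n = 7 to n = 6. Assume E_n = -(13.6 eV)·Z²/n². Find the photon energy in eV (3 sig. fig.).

0.401 eV

The Bohr energies scale as Z², so for Z = 2: E_n = −54.40/n² eV.
E_7 = −54.40/49 = −1.110 eV and E_6 = −54.40/36 = −1.511 eV.
The photon energy is |E_7 − E_6| = 0.401 eV.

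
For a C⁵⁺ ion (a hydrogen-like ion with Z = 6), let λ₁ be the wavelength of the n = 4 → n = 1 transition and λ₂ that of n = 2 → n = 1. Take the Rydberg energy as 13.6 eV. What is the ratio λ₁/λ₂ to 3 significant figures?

λ ∝ 1/ΔE ∝ 1/(1/n_f² − 1/n_i²), and the Z² and hc factors cancel in the ratio.
λ₁/λ₂ = (1/1² − 1/2²)/(1/1² − 1/4²) = 0.7500/0.9375 = 0.800.

0.800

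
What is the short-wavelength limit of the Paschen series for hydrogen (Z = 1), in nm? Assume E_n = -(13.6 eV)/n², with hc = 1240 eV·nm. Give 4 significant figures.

820.6 nm

The Paschen series has lower level n_f = 3; the series limit corresponds to n_i → ∞.
ΔE_max = 13.6 × 1 / 3² = 1.511 eV.
λ_min = 1240 / 1.511 = 820.6 nm.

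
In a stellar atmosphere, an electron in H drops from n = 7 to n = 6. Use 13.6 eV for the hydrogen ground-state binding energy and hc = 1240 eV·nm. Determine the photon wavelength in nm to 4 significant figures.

12370 nm

ΔE = 13.60 × (1/6² − 1/7²) = 13.60 × 0.007370 = 0.1002 eV.
λ = hc/ΔE = 1240 / 0.1002 = 12370 nm.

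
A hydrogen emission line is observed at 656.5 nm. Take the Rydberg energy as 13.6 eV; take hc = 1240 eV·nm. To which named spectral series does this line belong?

Balmer

ΔE = 1240/656.5 = 1.889 eV.
This matches 13.6 × (1/2² − 1/3²), so n_f = 2: the Balmer series.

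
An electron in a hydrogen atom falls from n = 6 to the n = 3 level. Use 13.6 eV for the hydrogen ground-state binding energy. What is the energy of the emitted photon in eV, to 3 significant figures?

E_6 = −13.60/36 = −0.3778 eV and E_3 = −13.60/9 = −1.511 eV.
The photon energy is |E_6 − E_3| = 1.13 eV.

1.13 eV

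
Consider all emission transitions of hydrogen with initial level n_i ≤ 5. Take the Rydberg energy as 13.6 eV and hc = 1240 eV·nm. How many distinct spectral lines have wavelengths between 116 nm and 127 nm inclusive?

Enumerate all n_i → n_f pairs with 1 ≤ n_f < n_i ≤ 5 and compute λ = 1240 / [13.6·1·(1/n_f² − 1/n_i²)].
Lines falling in [116, 127] nm: 2→1 (121.6 nm).

1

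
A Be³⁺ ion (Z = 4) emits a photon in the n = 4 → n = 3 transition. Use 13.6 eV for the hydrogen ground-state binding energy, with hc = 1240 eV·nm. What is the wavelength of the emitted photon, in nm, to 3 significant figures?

117 nm

For Z = 4 the level energies scale as Z², so the effective Rydberg energy is 13.6 × 16 = 217.6 eV.
ΔE = 217.6 × (1/3² − 1/4²) = 217.6 × 0.04861 = 10.58 eV.
λ = hc/ΔE = 1240 / 10.58 = 117 nm.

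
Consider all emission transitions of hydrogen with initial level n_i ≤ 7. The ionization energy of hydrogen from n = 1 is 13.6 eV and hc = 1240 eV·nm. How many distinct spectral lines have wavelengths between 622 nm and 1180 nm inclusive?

3

Enumerate all n_i → n_f pairs with 1 ≤ n_f < n_i ≤ 7 and compute λ = 1240 / [13.6·1·(1/n_f² − 1/n_i²)].
Lines falling in [622, 1180] nm: 3→2 (656.5 nm), 7→3 (1005 nm), 6→3 (1094 nm).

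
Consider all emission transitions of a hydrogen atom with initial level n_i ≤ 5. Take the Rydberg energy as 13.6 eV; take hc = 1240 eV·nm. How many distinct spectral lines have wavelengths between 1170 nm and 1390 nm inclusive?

1

Enumerate all n_i → n_f pairs with 1 ≤ n_f < n_i ≤ 5 and compute λ = 1240 / [13.6·1·(1/n_f² − 1/n_i²)].
Lines falling in [1170, 1390] nm: 5→3 (1282 nm).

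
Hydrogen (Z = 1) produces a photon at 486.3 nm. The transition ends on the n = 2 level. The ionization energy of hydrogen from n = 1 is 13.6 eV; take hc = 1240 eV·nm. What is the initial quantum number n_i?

n_i = 4

The photon energy is ΔE = hc/λ = 1240 / 486.3 = 2.550 eV.
With Z = 1, ΔE = 13.60 × (1/n_f² − 1/n_i²), so 1/n_f² − 1/n_i² = 0.1875.
With n_f = 2: 1/n_i² = 1/4 − 0.1875 = 0.06251, so n_i ≈ 4.00.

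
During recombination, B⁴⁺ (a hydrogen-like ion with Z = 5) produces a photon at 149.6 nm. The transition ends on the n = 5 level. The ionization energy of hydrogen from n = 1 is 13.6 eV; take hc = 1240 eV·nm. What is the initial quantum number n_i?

The photon energy is ΔE = hc/λ = 1240 / 149.6 = 8.289 eV.
With Z = 5, ΔE = 340.0 × (1/n_f² − 1/n_i²), so 1/n_f² − 1/n_i² = 0.02438.
With n_f = 5: 1/n_i² = 1/25 − 0.02438 = 0.01562, so n_i ≈ 8.00.

n_i = 8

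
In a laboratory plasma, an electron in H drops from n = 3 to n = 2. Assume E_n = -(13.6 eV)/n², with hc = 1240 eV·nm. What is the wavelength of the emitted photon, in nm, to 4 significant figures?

ΔE = 13.60 × (1/2² − 1/3²) = 13.60 × 0.1389 = 1.889 eV.
λ = hc/ΔE = 1240 / 1.889 = 656.5 nm.

656.5 nm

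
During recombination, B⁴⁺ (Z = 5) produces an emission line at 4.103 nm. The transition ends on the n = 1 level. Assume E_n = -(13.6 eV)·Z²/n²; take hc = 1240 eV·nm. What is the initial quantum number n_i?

n_i = 3

The photon energy is ΔE = hc/λ = 1240 / 4.103 = 302.2 eV.
With Z = 5, ΔE = 340.0 × (1/n_f² − 1/n_i²), so 1/n_f² − 1/n_i² = 0.8889.
With n_f = 1: 1/n_i² = 1/1 − 0.8889 = 0.1111, so n_i ≈ 3.00.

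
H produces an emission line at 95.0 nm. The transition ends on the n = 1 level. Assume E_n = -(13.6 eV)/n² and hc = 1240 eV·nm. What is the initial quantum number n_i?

n_i = 5

The photon energy is ΔE = hc/λ = 1240 / 95.0 = 13.05 eV.
With Z = 1, ΔE = 13.60 × (1/n_f² − 1/n_i²), so 1/n_f² − 1/n_i² = 0.9598.
With n_f = 1: 1/n_i² = 1/1 − 0.9598 = 0.04025, so n_i ≈ 4.98.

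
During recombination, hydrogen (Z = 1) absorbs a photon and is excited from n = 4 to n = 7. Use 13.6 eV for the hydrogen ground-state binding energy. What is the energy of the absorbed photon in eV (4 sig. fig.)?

0.5724 eV

E_7 = −13.60/49 = −0.2776 eV and E_4 = −13.60/16 = −0.8500 eV.
The photon energy is |E_7 − E_4| = 0.5724 eV.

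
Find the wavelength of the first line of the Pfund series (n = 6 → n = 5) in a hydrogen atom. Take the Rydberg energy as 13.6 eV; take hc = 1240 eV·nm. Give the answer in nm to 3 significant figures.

7460 nm

The Pfund series terminates on n_f = 5; the first line has n_i = 5+1 = 6.
ΔE = 13.60 × (1/5² − 1/6²) = 0.1662 eV.
λ = 1240 / 0.1662 = 7460 nm.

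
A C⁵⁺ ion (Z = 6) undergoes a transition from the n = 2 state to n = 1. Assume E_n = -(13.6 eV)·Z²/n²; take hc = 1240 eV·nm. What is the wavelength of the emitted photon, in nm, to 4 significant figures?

3.377 nm

For Z = 6 the level energies scale as Z², so the effective Rydberg energy is 13.6 × 36 = 489.6 eV.
ΔE = 489.6 × (1/1² − 1/2²) = 489.6 × 0.7500 = 367.2 eV.
λ = hc/ΔE = 1240 / 367.2 = 3.377 nm.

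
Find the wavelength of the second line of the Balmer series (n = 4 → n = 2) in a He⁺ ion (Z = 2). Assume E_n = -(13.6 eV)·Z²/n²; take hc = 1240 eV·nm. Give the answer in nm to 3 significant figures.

122 nm

The Balmer series terminates on n_f = 2; the second line has n_i = 2+2 = 4.
ΔE = 54.40 × (1/2² − 1/4²) = 10.20 eV.
λ = 1240 / 10.20 = 122 nm.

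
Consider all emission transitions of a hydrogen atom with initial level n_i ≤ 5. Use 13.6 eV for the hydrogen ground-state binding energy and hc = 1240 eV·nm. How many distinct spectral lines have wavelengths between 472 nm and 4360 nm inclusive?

Enumerate all n_i → n_f pairs with 1 ≤ n_f < n_i ≤ 5 and compute λ = 1240 / [13.6·1·(1/n_f² − 1/n_i²)].
Lines falling in [472, 4360] nm: 4→2 (486.3 nm), 3→2 (656.5 nm), 5→3 (1282 nm), 4→3 (1876 nm), 5→4 (4052 nm).

5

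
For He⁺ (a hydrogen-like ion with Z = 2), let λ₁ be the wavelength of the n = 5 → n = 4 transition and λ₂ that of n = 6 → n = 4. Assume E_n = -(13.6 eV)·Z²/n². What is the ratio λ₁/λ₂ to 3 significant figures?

λ ∝ 1/ΔE ∝ 1/(1/n_f² − 1/n_i²), and the Z² and hc factors cancel in the ratio.
λ₁/λ₂ = (1/4² − 1/6²)/(1/4² − 1/5²) = 0.03472/0.02250 = 1.54.

1.54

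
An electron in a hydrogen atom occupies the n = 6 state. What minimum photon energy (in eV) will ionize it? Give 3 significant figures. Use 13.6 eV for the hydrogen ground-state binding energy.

E_6 = −13.60/36 = −0.378 eV, so ionization (to E = 0) requires 0.378 eV.

0.378 eV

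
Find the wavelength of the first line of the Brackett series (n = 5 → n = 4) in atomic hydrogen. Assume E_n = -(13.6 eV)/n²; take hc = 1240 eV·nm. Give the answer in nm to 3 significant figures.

The Brackett series terminates on n_f = 4; the first line has n_i = 4+1 = 5.
ΔE = 13.60 × (1/4² − 1/5²) = 0.3060 eV.
λ = 1240 / 0.3060 = 4050 nm.

4050 nm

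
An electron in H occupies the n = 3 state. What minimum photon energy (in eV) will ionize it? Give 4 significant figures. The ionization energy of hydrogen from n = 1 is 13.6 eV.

1.511 eV

E_3 = −13.60/9 = −1.511 eV, so ionization (to E = 0) requires 1.511 eV.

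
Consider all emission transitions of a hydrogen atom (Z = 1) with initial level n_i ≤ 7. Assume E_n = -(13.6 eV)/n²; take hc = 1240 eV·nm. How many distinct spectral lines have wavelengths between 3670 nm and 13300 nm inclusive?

4

Enumerate all n_i → n_f pairs with 1 ≤ n_f < n_i ≤ 7 and compute λ = 1240 / [13.6·1·(1/n_f² − 1/n_i²)].
Lines falling in [3670, 13300] nm: 5→4 (4052 nm), 7→5 (4654 nm), 6→5 (7460 nm), 7→6 (12370 nm).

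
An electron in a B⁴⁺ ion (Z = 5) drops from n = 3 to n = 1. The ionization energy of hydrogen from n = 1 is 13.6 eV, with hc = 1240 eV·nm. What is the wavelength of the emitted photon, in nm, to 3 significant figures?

4.10 nm

For Z = 5 the level energies scale as Z², so the effective Rydberg energy is 13.6 × 25 = 340.0 eV.
ΔE = 340.0 × (1/1² − 1/3²) = 340.0 × 0.8889 = 302.2 eV.
λ = hc/ΔE = 1240 / 302.2 = 4.10 nm.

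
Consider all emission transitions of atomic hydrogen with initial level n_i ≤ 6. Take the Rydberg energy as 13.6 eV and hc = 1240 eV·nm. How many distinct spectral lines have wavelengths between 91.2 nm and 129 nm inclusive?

5

Enumerate all n_i → n_f pairs with 1 ≤ n_f < n_i ≤ 6 and compute λ = 1240 / [13.6·1·(1/n_f² − 1/n_i²)].
Lines falling in [91.2, 129] nm: 6→1 (93.78 nm), 5→1 (94.98 nm), 4→1 (97.25 nm), 3→1 (102.6 nm), 2→1 (121.6 nm).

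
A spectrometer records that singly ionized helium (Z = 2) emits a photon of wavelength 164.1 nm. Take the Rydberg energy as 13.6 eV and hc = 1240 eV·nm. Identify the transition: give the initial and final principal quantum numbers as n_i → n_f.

The photon energy is ΔE = hc/λ = 1240 / 164.1 = 7.556 eV.
With Z = 2, ΔE = 54.40 × (1/n_f² − 1/n_i²), so 1/n_f² − 1/n_i² = 0.1389.
Trying n_f = 2 gives 1/n_i² = 0.1111, i.e. n_i ≈ 3; this pair matches.

n_i = 3, n_f = 2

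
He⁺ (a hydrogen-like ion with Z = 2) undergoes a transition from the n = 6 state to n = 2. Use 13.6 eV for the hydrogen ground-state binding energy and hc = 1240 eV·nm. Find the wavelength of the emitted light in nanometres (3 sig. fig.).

For Z = 2 the level energies scale as Z², so the effective Rydberg energy is 13.6 × 4 = 54.40 eV.
ΔE = 54.40 × (1/2² − 1/6²) = 54.40 × 0.2222 = 12.09 eV.
λ = hc/ΔE = 1240 / 12.09 = 103 nm.

103 nm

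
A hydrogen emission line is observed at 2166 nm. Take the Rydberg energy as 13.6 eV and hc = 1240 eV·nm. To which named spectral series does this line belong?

Brackett

ΔE = 1240/2166 = 0.5725 eV.
This matches 13.6 × (1/4² − 1/7²), so n_f = 4: the Brackett series.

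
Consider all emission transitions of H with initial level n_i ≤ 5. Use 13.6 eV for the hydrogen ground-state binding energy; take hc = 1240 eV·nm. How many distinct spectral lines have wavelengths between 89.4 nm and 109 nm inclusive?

Enumerate all n_i → n_f pairs with 1 ≤ n_f < n_i ≤ 5 and compute λ = 1240 / [13.6·1·(1/n_f² − 1/n_i²)].
Lines falling in [89.4, 109] nm: 5→1 (94.98 nm), 4→1 (97.25 nm), 3→1 (102.6 nm).

3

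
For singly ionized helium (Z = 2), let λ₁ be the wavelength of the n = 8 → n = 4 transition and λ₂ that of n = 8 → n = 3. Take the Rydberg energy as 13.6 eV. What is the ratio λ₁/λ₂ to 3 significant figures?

2.04

λ ∝ 1/ΔE ∝ 1/(1/n_f² − 1/n_i²), and the Z² and hc factors cancel in the ratio.
λ₁/λ₂ = (1/3² − 1/8²)/(1/4² − 1/8²) = 0.09549/0.04688 = 2.04.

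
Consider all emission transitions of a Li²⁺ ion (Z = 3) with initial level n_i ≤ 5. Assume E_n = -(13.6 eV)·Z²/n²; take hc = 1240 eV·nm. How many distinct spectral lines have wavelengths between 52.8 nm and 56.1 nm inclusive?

1

Enumerate all n_i → n_f pairs with 1 ≤ n_f < n_i ≤ 5 and compute λ = 1240 / [13.6·9·(1/n_f² − 1/n_i²)].
Lines falling in [52.8, 56.1] nm: 4→2 (54.03 nm).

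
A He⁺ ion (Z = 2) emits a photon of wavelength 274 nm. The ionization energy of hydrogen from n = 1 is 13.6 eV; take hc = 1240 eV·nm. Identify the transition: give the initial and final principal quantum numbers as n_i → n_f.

n_i = 6, n_f = 3

The photon energy is ΔE = hc/λ = 1240 / 274 = 4.526 eV.
With Z = 2, ΔE = 54.40 × (1/n_f² − 1/n_i²), so 1/n_f² − 1/n_i² = 0.08319.
Trying n_f = 3 gives 1/n_i² = 0.02792, i.e. n_i ≈ 6; this pair matches.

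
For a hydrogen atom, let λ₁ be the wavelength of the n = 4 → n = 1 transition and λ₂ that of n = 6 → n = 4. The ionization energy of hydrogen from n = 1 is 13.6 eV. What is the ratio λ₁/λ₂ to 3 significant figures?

λ ∝ 1/ΔE ∝ 1/(1/n_f² − 1/n_i²), and the Z² and hc factors cancel in the ratio.
λ₁/λ₂ = (1/4² − 1/6²)/(1/1² − 1/4²) = 0.03472/0.9375 = 0.0370.

0.0370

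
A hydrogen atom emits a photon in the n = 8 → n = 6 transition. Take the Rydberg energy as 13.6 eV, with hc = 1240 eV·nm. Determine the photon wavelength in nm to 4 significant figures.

7503 nm

ΔE = 13.60 × (1/6² − 1/8²) = 13.60 × 0.01215 = 0.1653 eV.
λ = hc/ΔE = 1240 / 0.1653 = 7503 nm.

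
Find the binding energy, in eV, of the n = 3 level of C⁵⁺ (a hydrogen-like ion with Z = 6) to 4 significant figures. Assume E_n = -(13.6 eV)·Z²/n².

E_n = −13.6 Z²/n² = −489.6/n² eV for Z = 6.
E_3 = −489.6/9 = −54.40 eV, so ionization (to E = 0) requires 54.40 eV.

54.40 eV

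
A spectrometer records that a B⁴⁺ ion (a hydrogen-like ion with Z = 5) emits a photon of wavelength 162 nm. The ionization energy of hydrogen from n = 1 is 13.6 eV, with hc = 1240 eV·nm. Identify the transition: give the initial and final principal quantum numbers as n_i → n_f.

The photon energy is ΔE = hc/λ = 1240 / 162 = 7.654 eV.
With Z = 5, ΔE = 340.0 × (1/n_f² − 1/n_i²), so 1/n_f² − 1/n_i² = 0.02251.
Trying n_f = 4 gives 1/n_i² = 0.03999, i.e. n_i ≈ 5; this pair matches.

n_i = 5, n_f = 4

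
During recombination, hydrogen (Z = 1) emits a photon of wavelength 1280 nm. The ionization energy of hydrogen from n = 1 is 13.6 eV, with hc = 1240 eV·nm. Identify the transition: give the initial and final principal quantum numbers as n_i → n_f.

n_i = 5, n_f = 3

The photon energy is ΔE = hc/λ = 1240 / 1280 = 0.9688 eV.
With Z = 1, ΔE = 13.60 × (1/n_f² − 1/n_i²), so 1/n_f² − 1/n_i² = 0.07123.
Trying n_f = 3 gives 1/n_i² = 0.03988, i.e. n_i ≈ 5; this pair matches.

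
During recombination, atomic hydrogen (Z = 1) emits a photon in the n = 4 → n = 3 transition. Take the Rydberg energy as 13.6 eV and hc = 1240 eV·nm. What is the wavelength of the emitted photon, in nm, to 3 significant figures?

ΔE = 13.60 × (1/3² − 1/4²) = 13.60 × 0.04861 = 0.6611 eV.
λ = hc/ΔE = 1240 / 0.6611 = 1880 nm.

1880 nm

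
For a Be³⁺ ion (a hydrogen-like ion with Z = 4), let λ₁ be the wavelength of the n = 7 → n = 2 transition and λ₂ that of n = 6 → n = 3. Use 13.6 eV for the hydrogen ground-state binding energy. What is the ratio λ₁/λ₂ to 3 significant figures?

λ ∝ 1/ΔE ∝ 1/(1/n_f² − 1/n_i²), and the Z² and hc factors cancel in the ratio.
λ₁/λ₂ = (1/3² − 1/6²)/(1/2² − 1/7²) = 0.08333/0.2296 = 0.363.

0.363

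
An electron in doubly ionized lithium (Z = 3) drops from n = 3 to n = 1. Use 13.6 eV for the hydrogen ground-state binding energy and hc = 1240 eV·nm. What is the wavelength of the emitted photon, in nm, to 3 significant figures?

For Z = 3 the level energies scale as Z², so the effective Rydberg energy is 13.6 × 9 = 122.4 eV.
ΔE = 122.4 × (1/1² − 1/3²) = 122.4 × 0.8889 = 108.8 eV.
λ = hc/ΔE = 1240 / 108.8 = 11.4 nm.

11.4 nm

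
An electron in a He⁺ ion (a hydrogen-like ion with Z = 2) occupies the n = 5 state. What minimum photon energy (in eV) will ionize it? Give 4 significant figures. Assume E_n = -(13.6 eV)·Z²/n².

2.176 eV

E_n = −13.6 Z²/n² = −54.40/n² eV for Z = 2.
E_5 = −54.40/25 = −2.176 eV, so ionization (to E = 0) requires 2.176 eV.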